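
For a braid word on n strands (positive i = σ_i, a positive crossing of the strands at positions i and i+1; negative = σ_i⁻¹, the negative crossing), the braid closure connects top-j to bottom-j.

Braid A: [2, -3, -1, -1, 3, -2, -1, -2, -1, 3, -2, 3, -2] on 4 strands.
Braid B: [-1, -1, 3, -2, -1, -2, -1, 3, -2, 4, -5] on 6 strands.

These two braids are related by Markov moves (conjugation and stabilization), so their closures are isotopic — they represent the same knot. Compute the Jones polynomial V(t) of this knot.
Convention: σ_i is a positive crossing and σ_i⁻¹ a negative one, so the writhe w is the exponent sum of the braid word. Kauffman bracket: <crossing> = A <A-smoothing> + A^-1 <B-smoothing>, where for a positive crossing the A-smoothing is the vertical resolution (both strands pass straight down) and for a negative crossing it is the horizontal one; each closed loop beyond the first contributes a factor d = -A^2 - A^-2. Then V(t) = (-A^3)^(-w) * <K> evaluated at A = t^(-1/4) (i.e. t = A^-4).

1 - t^-1 + 2*t^-2 - 2*t^-3 + 2*t^-4 - 2*t^-5 + 2*t^-6 - t^-7

Derivation:
Markov-equivalent braids have isotopic closures, hence identical knot invariants. Strip the Markov moves from each word to reach a common short braid β, then compute V(t) once on β.
Braid A: s2 s3^-1 s1^-1 s1^-1 s3 s2^-1 s1^-1 s2^-1 s1^-1 s3 s2^-1 s3 s2^-1 on 4 strands reduces by inverse Markov moves (closure unchanged at each step):
  Deconjugate: the word is γ·β·γ⁻¹ with γ = s2 s3^-1 (prefix) and γ⁻¹ = s3 s2^-1 (suffix); strip both.
Reduced to β = s1^-1 s1^-1 s3 s2^-1 s1^-1 s2^-1 s1^-1 s3 s2^-1 on 4 strands, 9 crossings.
Braid B: s1^-1 s1^-1 s3 s2^-1 s1^-1 s2^-1 s1^-1 s3 s2^-1 s4 s5^-1 on 6 strands reduces by inverse Markov moves (closure unchanged at each step):
  Destabilize: the word has the form β·s5^-1 where s5^-1 occurs only as the final letter (β ∈ B_5); drop it and the last strand → 5 strands.
  Destabilize: the word has the form β·s4 where s4 occurs only as the final letter (β ∈ B_4); drop it and the last strand → 4 strands.
Reduced to β = s1^-1 s1^-1 s3 s2^-1 s1^-1 s2^-1 s1^-1 s3 s2^-1 on 4 strands, 9 crossings.
Both give the same β = s1^-1 s1^-1 s3 s2^-1 s1^-1 s2^-1 s1^-1 s3 s2^-1 on 4 strands, so one state sum suffices:
Braid: s1^-1 s1^-1 s3 s2^-1 s1^-1 s2^-1 s1^-1 s3 s2^-1 on 4 strands, 9 crossings.
Writhe w = (#positive) - (#negative) = 2 - 7 = -5.
State-sum expansion of <K>. There are 2^9 = 512 states.
Each crossing splits two ways (0=vertical, 1=horizontal). The state's weight is A^(#A-smoothings - #B-smoothings) * d^(loops - 1).
Tabulate the states by total A-exponent and number of loops L (A-exp: L × count):
  A^9: L=3 ×1
  A^7: L=2 ×4, L=4 ×5
  A^5: L=1 ×4, L=3 ×26, L=5 ×6
  A^3: L=2 ×43, L=4 ×40, L=6 ×1
  A^1: L=1 ×23, L=3 ×92, L=5 ×11
  A^-1: L=2 ×91, L=4 ×34, L=6 ×1
  A^-3: L=1 ×32, L=3 ×48, L=5 ×4
  A^-5: L=2 ×28, L=4 ×8
  A^-7: L=3 ×9
  A^-9: L=4 ×1
Each group contributes A^e * Σ count * d^(L-1):
Powers of d = -A^2 - A^-2: d^2 = A^4 + 2 + A^-4; d^3 = -A^6 - 3*A^2 - 3*A^-2 - A^-6; d^4 = A^8 + 4*A^4 + 6 + 4*A^-4 + A^-8; d^5 = -A^10 - 5*A^6 - 10*A^2 - 10*A^-2 - 5*A^-6 - A^-10.
  A^9 * (d^2) = A^13 + 2*A^9 + A^5
  A^7 * (4*d + 5*d^3) = -5*A^13 - 19*A^9 - 19*A^5 - 5*A
  A^5 * (4 + 26*d^2 + 6*d^4) = 6*A^13 + 50*A^9 + 92*A^5 + 50*A + 6*A^-3
  A^3 * (43*d + 40*d^3 + d^5) = -A^13 - 45*A^9 - 173*A^5 - 173*A - 45*A^-3 - A^-7
  A^1 * (23 + 92*d^2 + 11*d^4) = 11*A^9 + 136*A^5 + 273*A + 136*A^-3 + 11*A^-7
  A^-1 * (91*d + 34*d^3 + d^5) = -A^9 - 39*A^5 - 203*A - 203*A^-3 - 39*A^-7 - A^-11
  A^-3 * (32 + 48*d^2 + 4*d^4) = 4*A^5 + 64*A + 152*A^-3 + 64*A^-7 + 4*A^-11
  A^-5 * (28*d + 8*d^3) = -8*A - 52*A^-3 - 52*A^-7 - 8*A^-11
  A^-7 * (9*d^2) = 9*A^-3 + 18*A^-7 + 9*A^-11
  A^-9 * (d^3) = -A^-3 - 3*A^-7 - 3*A^-11 - A^-15
Summing the groups: <K> = A^13 - 2*A^9 + 2*A^5 - 2*A + 2*A^-3 - 2*A^-7 + A^-11 - A^-15
Normalise by the writhe: (-A^3)^(-w) = (-A^3)^(5) = -A^15, so f(A) = -A^15 * <K> = -A^28 + 2*A^24 - 2*A^20 + 2*A^16 - 2*A^12 + 2*A^8 - A^4 + 1.
Substitute A = t^(-1/4), i.e. A^e → t^(-e/4): V(t) = 1 - t^-1 + 2*t^-2 - 2*t^-3 + 2*t^-4 - 2*t^-5 + 2*t^-6 - t^-7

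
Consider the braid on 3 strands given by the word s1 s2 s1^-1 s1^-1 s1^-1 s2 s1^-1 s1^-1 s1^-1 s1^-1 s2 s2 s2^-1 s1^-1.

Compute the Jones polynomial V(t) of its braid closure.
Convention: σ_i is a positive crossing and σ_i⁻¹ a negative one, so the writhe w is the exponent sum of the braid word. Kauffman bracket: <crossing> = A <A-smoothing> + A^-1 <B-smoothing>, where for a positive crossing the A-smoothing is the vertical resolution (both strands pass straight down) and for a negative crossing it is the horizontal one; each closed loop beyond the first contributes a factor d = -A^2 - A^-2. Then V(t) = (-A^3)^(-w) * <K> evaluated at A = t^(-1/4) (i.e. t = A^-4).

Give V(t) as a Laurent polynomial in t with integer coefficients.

The presented braid s1 s2 s1^-1 s1^-1 s1^-1 s2 s1^-1 s1^-1 s1^-1 s1^-1 s2 s2 s2^-1 s1^-1 on 3 strands reduces by inverse Markov moves (closure unchanged at each step):
  Deconjugate: the word is γ·β·γ⁻¹ with γ = s1 s2 (prefix) and γ⁻¹ = s2^-1 s1^-1 (suffix); strip both.
Reduced to β = s1^-1 s1^-1 s1^-1 s2 s1^-1 s1^-1 s1^-1 s1^-1 s2 s2 on 3 strands, 10 crossings.
Compute on β:
Braid: s1^-1 s1^-1 s1^-1 s2 s1^-1 s1^-1 s1^-1 s1^-1 s2 s2 on 3 strands, 10 crossings.
Writhe w = (#positive) - (#negative) = 3 - 7 = -4.
Enumerate smoothing states for the bracket polynomial. There are 2^10 = 1024 states.
Each crossing splits two ways (0=vertical, 1=horizontal). The state's weight is A^(#A-smoothings - #B-smoothings) * d^(loops - 1).
Tabulate the states by total A-exponent and number of loops L (A-exp: L × count):
  A^10: L=8 ×1
  A^8: L=7 ×10
  A^6: L=6 ×44, L=8 ×1
  A^4: L=5 ×112, L=7 ×8
  A^2: L=4 ×182, L=6 ×28
  A^0: L=3 ×194, L=5 ×58
  A^-2: L=2 ×130, L=4 ×79, L=6 ×1
  A^-4: L=1 ×45, L=3 ×70, L=5 ×5
  A^-6: L=2 ×36, L=4 ×9
  A^-8: L=3 ×10
  A^-10: L=4 ×1
Each group contributes A^e * Σ count * d^(L-1):
Powers of d = -A^2 - A^-2: d^2 = A^4 + 2 + A^-4; d^3 = -A^6 - 3*A^2 - 3*A^-2 - A^-6; d^4 = A^8 + 4*A^4 + 6 + 4*A^-4 + A^-8; d^5 = -A^10 - 5*A^6 - 10*A^2 - 10*A^-2 - 5*A^-6 - A^-10; d^6 = A^12 + 6*A^8 + 15*A^4 + 20 + 15*A^-4 + 6*A^-8 + A^-12; d^7 = -A^14 - 7*A^10 - 21*A^6 - 35*A^2 - 35*A^-2 - 21*A^-6 - 7*A^-10 - A^-14.
  A^10 * (d^7) = -A^24 - 7*A^20 - 21*A^16 - 35*A^12 - 35*A^8 - 21*A^4 - 7 - A^-4
  A^8 * (10*d^6) = 10*A^20 + 60*A^16 + 150*A^12 + 200*A^8 + 150*A^4 + 60 + 10*A^-4
  A^6 * (44*d^5 + d^7) = -A^20 - 51*A^16 - 241*A^12 - 475*A^8 - 475*A^4 - 241 - 51*A^-4 - A^-8
  A^4 * (112*d^4 + 8*d^6) = 8*A^16 + 160*A^12 + 568*A^8 + 832*A^4 + 568 + 160*A^-4 + 8*A^-8
  A^2 * (182*d^3 + 28*d^5) = -28*A^12 - 322*A^8 - 826*A^4 - 826 - 322*A^-4 - 28*A^-8
  A^0 * (194*d^2 + 58*d^4) = 58*A^8 + 426*A^4 + 736 + 426*A^-4 + 58*A^-8
  A^-2 * (130*d + 79*d^3 + d^5) = -A^8 - 84*A^4 - 377 - 377*A^-4 - 84*A^-8 - A^-12
  A^-4 * (45 + 70*d^2 + 5*d^4) = 5*A^4 + 90 + 215*A^-4 + 90*A^-8 + 5*A^-12
  A^-6 * (36*d + 9*d^3) = -9 - 63*A^-4 - 63*A^-8 - 9*A^-12
  A^-8 * (10*d^2) = 10*A^-4 + 20*A^-8 + 10*A^-12
  A^-10 * (d^3) = -A^-4 - 3*A^-8 - 3*A^-12 - A^-16
Summing the groups: <K> = -A^24 + 2*A^20 - 4*A^16 + 6*A^12 - 7*A^8 + 7*A^4 - 6 + 6*A^-4 - 3*A^-8 + 2*A^-12 - A^-16
Normalise by the writhe: (-A^3)^(-w) = (-A^3)^(4) = A^12, so f(A) = A^12 * <K> = -A^36 + 2*A^32 - 4*A^28 + 6*A^24 - 7*A^20 + 7*A^16 - 6*A^12 + 6*A^8 - 3*A^4 + 2 - A^-4.
Substitute A = t^(-1/4), i.e. A^e → t^(-e/4): V(t) = -t + 2 - 3*t^-1 + 6*t^-2 - 6*t^-3 + 7*t^-4 - 7*t^-5 + 6*t^-6 - 4*t^-7 + 2*t^-8 - t^-9

Answer: -t + 2 - 3*t^-1 + 6*t^-2 - 6*t^-3 + 7*t^-4 - 7*t^-5 + 6*t^-6 - 4*t^-7 + 2*t^-8 - t^-9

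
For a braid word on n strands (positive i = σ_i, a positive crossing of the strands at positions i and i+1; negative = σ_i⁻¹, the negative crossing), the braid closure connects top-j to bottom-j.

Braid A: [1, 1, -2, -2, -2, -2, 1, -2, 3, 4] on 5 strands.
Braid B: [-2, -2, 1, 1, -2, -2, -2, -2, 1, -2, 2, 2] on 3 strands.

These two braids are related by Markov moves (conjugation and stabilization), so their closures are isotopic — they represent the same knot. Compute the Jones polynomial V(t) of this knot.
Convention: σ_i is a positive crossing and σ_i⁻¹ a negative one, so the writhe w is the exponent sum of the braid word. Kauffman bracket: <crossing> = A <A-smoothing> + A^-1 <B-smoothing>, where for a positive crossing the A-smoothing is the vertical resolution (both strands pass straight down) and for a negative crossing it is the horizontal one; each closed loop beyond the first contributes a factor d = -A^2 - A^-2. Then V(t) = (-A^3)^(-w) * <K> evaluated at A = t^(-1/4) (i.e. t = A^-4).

Markov-equivalent braids have isotopic closures, hence identical knot invariants. Strip the Markov moves from each word to reach a common short braid β, then compute V(t) once on β.
Braid A: s1 s1 s2^-1 s2^-1 s2^-1 s2^-1 s1 s2^-1 s3 s4 on 5 strands reduces by inverse Markov moves (closure unchanged at each step):
  Destabilize: the word has the form β·s4 where s4 occurs only as the final letter (β ∈ B_4); drop it and the last strand → 4 strands.
  Destabilize: the word has the form β·s3 where s3 occurs only as the final letter (β ∈ B_3); drop it and the last strand → 3 strands.
Reduced to β = s1 s1 s2^-1 s2^-1 s2^-1 s2^-1 s1 s2^-1 on 3 strands, 8 crossings.
Braid B: s2^-1 s2^-1 s1 s1 s2^-1 s2^-1 s2^-1 s2^-1 s1 s2^-1 s2 s2 on 3 strands reduces by inverse Markov moves (closure unchanged at each step):
  Deconjugate: the word is γ·β·γ⁻¹ with γ = s2^-1 s2^-1 (prefix) and γ⁻¹ = s2 s2 (suffix); strip both.
Reduced to β = s1 s1 s2^-1 s2^-1 s2^-1 s2^-1 s1 s2^-1 on 3 strands, 8 crossings.
Both give the same β = s1 s1 s2^-1 s2^-1 s2^-1 s2^-1 s1 s2^-1 on 3 strands, so one state sum suffices:
Braid: s1 s1 s2^-1 s2^-1 s2^-1 s2^-1 s1 s2^-1 on 3 strands, 8 crossings.
Writhe w = (#positive) - (#negative) = 3 - 5 = -2.
Computing the Kauffman bracket via state sum. There are 2^8 = 256 states.
Smooth each crossing (0=||, 1=⌣⌢); contribution A^(Σ sign_k(1-2s_k)) * d^(L-1).
Tabulate the states by total A-exponent and number of loops L (A-exp: L × count):
  A^8: L=6 ×1
  A^6: L=5 ×8
  A^4: L=4 ×27, L=6 ×1
  A^2: L=3 ×48, L=5 ×8
  A^0: L=2 ×47, L=4 ×22, L=6 ×1
  A^-2: L=1 ×23, L=3 ×29, L=5 ×4
  A^-4: L=2 ×22, L=4 ×6
  A^-6: L=3 ×8
  A^-8: L=4 ×1
Each group contributes A^e * Σ count * d^(L-1):
Powers of d = -A^2 - A^-2: d^2 = A^4 + 2 + A^-4; d^3 = -A^6 - 3*A^2 - 3*A^-2 - A^-6; d^4 = A^8 + 4*A^4 + 6 + 4*A^-4 + A^-8; d^5 = -A^10 - 5*A^6 - 10*A^2 - 10*A^-2 - 5*A^-6 - A^-10.
  A^8 * (d^5) = -A^18 - 5*A^14 - 10*A^10 - 10*A^6 - 5*A^2 - A^-2
  A^6 * (8*d^4) = 8*A^14 + 32*A^10 + 48*A^6 + 32*A^2 + 8*A^-2
  A^4 * (27*d^3 + d^5) = -A^14 - 32*A^10 - 91*A^6 - 91*A^2 - 32*A^-2 - A^-6
  A^2 * (48*d^2 + 8*d^4) = 8*A^10 + 80*A^6 + 144*A^2 + 80*A^-2 + 8*A^-6
  A^0 * (47*d + 22*d^3 + d^5) = -A^10 - 27*A^6 - 123*A^2 - 123*A^-2 - 27*A^-6 - A^-10
  A^-2 * (23 + 29*d^2 + 4*d^4) = 4*A^6 + 45*A^2 + 105*A^-2 + 45*A^-6 + 4*A^-10
  A^-4 * (22*d + 6*d^3) = -6*A^2 - 40*A^-2 - 40*A^-6 - 6*A^-10
  A^-6 * (8*d^2) = 8*A^-2 + 16*A^-6 + 8*A^-10
  A^-8 * (d^3) = -A^-2 - 3*A^-6 - 3*A^-10 - A^-14
Summing the groups: <K> = -A^18 + 2*A^14 - 3*A^10 + 4*A^6 - 4*A^2 + 4*A^-2 - 2*A^-6 + 2*A^-10 - A^-14
Normalise by the writhe: (-A^3)^(-w) = (-A^3)^(2) = A^6, so f(A) = A^6 * <K> = -A^24 + 2*A^20 - 3*A^16 + 4*A^12 - 4*A^8 + 4*A^4 - 2 + 2*A^-4 - A^-8.
Substitute A = t^(-1/4), i.e. A^e → t^(-e/4): V(t) = -t^2 + 2*t - 2 + 4*t^-1 - 4*t^-2 + 4*t^-3 - 3*t^-4 + 2*t^-5 - t^-6

Answer: -t^2 + 2*t - 2 + 4*t^-1 - 4*t^-2 + 4*t^-3 - 3*t^-4 + 2*t^-5 - t^-6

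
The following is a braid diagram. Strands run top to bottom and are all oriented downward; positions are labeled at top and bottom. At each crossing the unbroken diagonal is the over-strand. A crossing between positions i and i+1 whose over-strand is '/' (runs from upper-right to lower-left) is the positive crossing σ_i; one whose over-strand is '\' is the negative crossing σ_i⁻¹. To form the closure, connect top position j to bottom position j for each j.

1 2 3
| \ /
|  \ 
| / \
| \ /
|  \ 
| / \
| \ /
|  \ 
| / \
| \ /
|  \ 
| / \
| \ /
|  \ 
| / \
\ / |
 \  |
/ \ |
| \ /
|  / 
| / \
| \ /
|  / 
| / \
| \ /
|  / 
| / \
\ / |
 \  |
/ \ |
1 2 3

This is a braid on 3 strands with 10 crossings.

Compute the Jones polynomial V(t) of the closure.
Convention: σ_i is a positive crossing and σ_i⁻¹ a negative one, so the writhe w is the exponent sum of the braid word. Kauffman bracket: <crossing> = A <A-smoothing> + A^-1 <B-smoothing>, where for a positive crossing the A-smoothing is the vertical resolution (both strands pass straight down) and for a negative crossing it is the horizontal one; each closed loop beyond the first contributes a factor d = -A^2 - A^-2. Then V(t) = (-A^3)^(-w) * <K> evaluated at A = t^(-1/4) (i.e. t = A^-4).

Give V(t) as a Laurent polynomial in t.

-1 + 2*t^-1 - 2*t^-2 + 4*t^-3 - 3*t^-4 + 3*t^-5 - 2*t^-6 + t^-7 - t^-8

Derivation:
Reading the diagram top to bottom ('/'-over between positions i,i+1 = s_i, '\'-over = s_i^-1): braid word = s2^-1 s2^-1 s2^-1 s2^-1 s2^-1 s1^-1 s2 s2 s2 s1^-1.
Braid: s2^-1 s2^-1 s2^-1 s2^-1 s2^-1 s1^-1 s2 s2 s2 s1^-1 on 3 strands, 10 crossings.
Writhe w = (#positive) - (#negative) = 3 - 7 = -4.
Computing the Kauffman bracket via state sum. There are 2^10 = 1024 states.
Smooth each crossing (0=||, 1=⌣⌢); contribution A^(Σ sign_k(1-2s_k)) * d^(L-1).
Tabulate the states by total A-exponent and number of loops L (A-exp: L × count):
  A^10: L=6 ×1
  A^8: L=5 ×10
  A^6: L=4 ×35, L=6 ×10
  A^4: L=3 ×60, L=5 ×50, L=7 ×10
  A^2: L=2 ×55, L=4 ×100, L=6 ×50, L=8 ×5
  A^0: L=1 ×25, L=3 ×101, L=5 ×100, L=7 ×25, L=9 ×1
  A^-2: L=2 ×55, L=4 ×100, L=6 ×50, L=8 ×5
  A^-4: L=1 ×6, L=3 ×54, L=5 ×50, L=7 ×10
  A^-6: L=2 ×9, L=4 ×26, L=6 ×10
  A^-8: L=3 ×5, L=5 ×5
  A^-10: L=4 ×1
Each group contributes A^e * Σ count * d^(L-1):
Powers of d = -A^2 - A^-2: d^2 = A^4 + 2 + A^-4; d^3 = -A^6 - 3*A^2 - 3*A^-2 - A^-6; d^4 = A^8 + 4*A^4 + 6 + 4*A^-4 + A^-8; d^5 = -A^10 - 5*A^6 - 10*A^2 - 10*A^-2 - 5*A^-6 - A^-10; d^6 = A^12 + 6*A^8 + 15*A^4 + 20 + 15*A^-4 + 6*A^-8 + A^-12; d^7 = -A^14 - 7*A^10 - 21*A^6 - 35*A^2 - 35*A^-2 - 21*A^-6 - 7*A^-10 - A^-14; d^8 = A^16 + 8*A^12 + 28*A^8 + 56*A^4 + 70 + 56*A^-4 + 28*A^-8 + 8*A^-12 + A^-16.
  A^10 * (d^5) = -A^20 - 5*A^16 - 10*A^12 - 10*A^8 - 5*A^4 - 1
  A^8 * (10*d^4) = 10*A^16 + 40*A^12 + 60*A^8 + 40*A^4 + 10
  A^6 * (35*d^3 + 10*d^5) = -10*A^16 - 85*A^12 - 205*A^8 - 205*A^4 - 85 - 10*A^-4
  A^4 * (60*d^2 + 50*d^4 + 10*d^6) = 10*A^16 + 110*A^12 + 410*A^8 + 620*A^4 + 410 + 110*A^-4 + 10*A^-8
  A^2 * (55*d + 100*d^3 + 50*d^5 + 5*d^7) = -5*A^16 - 85*A^12 - 455*A^8 - 1030*A^4 - 1030 - 455*A^-4 - 85*A^-8 - 5*A^-12
  A^0 * (25 + 101*d^2 + 100*d^4 + 25*d^6 + d^8) = A^16 + 33*A^12 + 278*A^8 + 932*A^4 + 1397 + 932*A^-4 + 278*A^-8 + 33*A^-12 + A^-16
  A^-2 * (55*d + 100*d^3 + 50*d^5 + 5*d^7) = -5*A^12 - 85*A^8 - 455*A^4 - 1030 - 1030*A^-4 - 455*A^-8 - 85*A^-12 - 5*A^-16
  A^-4 * (6 + 54*d^2 + 50*d^4 + 10*d^6) = 10*A^8 + 110*A^4 + 404 + 614*A^-4 + 404*A^-8 + 110*A^-12 + 10*A^-16
  A^-6 * (9*d + 26*d^3 + 10*d^5) = -10*A^4 - 76 - 187*A^-4 - 187*A^-8 - 76*A^-12 - 10*A^-16
  A^-8 * (5*d^2 + 5*d^4) = 5 + 25*A^-4 + 40*A^-8 + 25*A^-12 + 5*A^-16
  A^-10 * (d^3) = -A^-4 - 3*A^-8 - 3*A^-12 - A^-16
Summing the groups: <K> = -A^20 + A^16 - 2*A^12 + 3*A^8 - 3*A^4 + 4 - 2*A^-4 + 2*A^-8 - A^-12
Normalise by the writhe: (-A^3)^(-w) = (-A^3)^(4) = A^12, so f(A) = A^12 * <K> = -A^32 + A^28 - 2*A^24 + 3*A^20 - 3*A^16 + 4*A^12 - 2*A^8 + 2*A^4 - 1.
Substitute A = t^(-1/4), i.e. A^e → t^(-e/4): V(t) = -1 + 2*t^-1 - 2*t^-2 + 4*t^-3 - 3*t^-4 + 3*t^-5 - 2*t^-6 + t^-7 - t^-8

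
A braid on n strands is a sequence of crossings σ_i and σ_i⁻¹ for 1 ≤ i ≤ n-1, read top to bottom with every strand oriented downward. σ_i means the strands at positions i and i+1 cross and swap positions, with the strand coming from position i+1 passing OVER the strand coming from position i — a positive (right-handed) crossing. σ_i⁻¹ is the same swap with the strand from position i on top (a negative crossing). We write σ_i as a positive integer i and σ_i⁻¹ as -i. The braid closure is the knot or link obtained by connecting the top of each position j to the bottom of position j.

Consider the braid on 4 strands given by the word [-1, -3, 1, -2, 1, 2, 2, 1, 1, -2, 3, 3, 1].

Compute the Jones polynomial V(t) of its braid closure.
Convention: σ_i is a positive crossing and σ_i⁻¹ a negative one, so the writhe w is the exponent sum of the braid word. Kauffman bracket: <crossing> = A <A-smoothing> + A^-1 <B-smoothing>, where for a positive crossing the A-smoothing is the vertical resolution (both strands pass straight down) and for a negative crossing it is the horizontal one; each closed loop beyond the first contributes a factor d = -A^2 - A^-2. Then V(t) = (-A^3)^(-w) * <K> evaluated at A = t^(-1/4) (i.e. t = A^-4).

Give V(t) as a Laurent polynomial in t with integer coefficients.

The presented braid s1^-1 s3^-1 s1 s2^-1 s1 s2 s2 s1 s1 s2^-1 s3 s3 s1 on 4 strands reduces by inverse Markov moves (closure unchanged at each step):
  Deconjugate: the word is γ·β·γ⁻¹ with γ = s1^-1 s3^-1 (prefix) and γ⁻¹ = s3 s1 (suffix); strip both.
  Destabilize: the word has the form β·s3 where s3 occurs only as the final letter (β ∈ B_3); drop it and the last strand → 3 strands.
Reduced to β = s1 s2^-1 s1 s2 s2 s1 s1 s2^-1 on 3 strands, 8 crossings.
Compute on β:
Braid: s1 s2^-1 s1 s2 s2 s1 s1 s2^-1 on 3 strands, 8 crossings.
Writhe w = (#positive) - (#negative) = 6 - 2 = 4.
Computing the Kauffman bracket via state sum. There are 2^8 = 256 states.
Smooth each crossing (0=||, 1=⌣⌢); contribution A^(Σ sign_k(1-2s_k)) * d^(L-1).
Tabulate the states by total A-exponent and number of loops L (A-exp: L × count):
  A^8: L=3 ×1
  A^6: L=2 ×6, L=4 ×2
  A^4: L=1 ×11, L=3 ×16, L=5 ×1
  A^2: L=2 ×47, L=4 ×9
  A^0: L=1 ×26, L=3 ×43, L=5 ×1
  A^-2: L=2 ×41, L=4 ×15
  A^-4: L=3 ×26, L=5 ×2
  A^-6: L=4 ×8
  A^-8: L=5 ×1
Each group contributes A^e * Σ count * d^(L-1):
Powers of d = -A^2 - A^-2: d^2 = A^4 + 2 + A^-4; d^3 = -A^6 - 3*A^2 - 3*A^-2 - A^-6; d^4 = A^8 + 4*A^4 + 6 + 4*A^-4 + A^-8.
  A^8 * (d^2) = A^12 + 2*A^8 + A^4
  A^6 * (6*d + 2*d^3) = -2*A^12 - 12*A^8 - 12*A^4 - 2
  A^4 * (11 + 16*d^2 + d^4) = A^12 + 20*A^8 + 49*A^4 + 20 + A^-4
  A^2 * (47*d + 9*d^3) = -9*A^8 - 74*A^4 - 74 - 9*A^-4
  A^0 * (26 + 43*d^2 + d^4) = A^8 + 47*A^4 + 118 + 47*A^-4 + A^-8
  A^-2 * (41*d + 15*d^3) = -15*A^4 - 86 - 86*A^-4 - 15*A^-8
  A^-4 * (26*d^2 + 2*d^4) = 2*A^4 + 34 + 64*A^-4 + 34*A^-8 + 2*A^-12
  A^-6 * (8*d^3) = -8 - 24*A^-4 - 24*A^-8 - 8*A^-12
  A^-8 * (d^4) = 1 + 4*A^-4 + 6*A^-8 + 4*A^-12 + A^-16
Summing the groups: <K> = 2*A^8 - 2*A^4 + 3 - 3*A^-4 + 2*A^-8 - 2*A^-12 + A^-16
Normalise by the writhe: (-A^3)^(-w) = (-A^3)^(-4) = A^-12, so f(A) = A^-12 * <K> = 2*A^-4 - 2*A^-8 + 3*A^-12 - 3*A^-16 + 2*A^-20 - 2*A^-24 + A^-28.
Substitute A = t^(-1/4), i.e. A^e → t^(-e/4): V(t) = t^7 - 2*t^6 + 2*t^5 - 3*t^4 + 3*t^3 - 2*t^2 + 2*t

Answer: t^7 - 2*t^6 + 2*t^5 - 3*t^4 + 3*t^3 - 2*t^2 + 2*t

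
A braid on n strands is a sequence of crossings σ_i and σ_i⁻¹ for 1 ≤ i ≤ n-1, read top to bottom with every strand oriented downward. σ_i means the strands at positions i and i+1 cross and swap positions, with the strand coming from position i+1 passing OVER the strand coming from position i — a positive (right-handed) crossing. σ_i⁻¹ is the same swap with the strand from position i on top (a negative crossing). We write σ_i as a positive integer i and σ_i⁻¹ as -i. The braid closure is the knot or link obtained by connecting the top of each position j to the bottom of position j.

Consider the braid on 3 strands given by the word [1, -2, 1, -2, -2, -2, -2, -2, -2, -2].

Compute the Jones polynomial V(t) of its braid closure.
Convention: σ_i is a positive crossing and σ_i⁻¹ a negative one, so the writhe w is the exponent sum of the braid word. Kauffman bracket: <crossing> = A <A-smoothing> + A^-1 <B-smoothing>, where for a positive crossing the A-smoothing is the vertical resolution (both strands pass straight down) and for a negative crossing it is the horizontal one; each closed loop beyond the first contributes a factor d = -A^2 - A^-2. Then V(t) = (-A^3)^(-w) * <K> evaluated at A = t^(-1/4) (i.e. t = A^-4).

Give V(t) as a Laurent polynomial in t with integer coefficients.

Braid: s1 s2^-1 s1 s2^-1 s2^-1 s2^-1 s2^-1 s2^-1 s2^-1 s2^-1 on 3 strands, 10 crossings.
Writhe w = (#positive) - (#negative) = 2 - 8 = -6.
Computing the Kauffman bracket via state sum. There are 2^10 = 1024 states.
For each crossing: s=0 is the vertical smoothing, s=1 horizontal. Crossing k contributes A^(sign_k * (1 - 2*s_k)); loop factor d = -A^2 - A^-2.
Tabulate the states by total A-exponent and number of loops L (A-exp: L × count):
  A^10: L=9 ×1
  A^8: L=8 ×10
  A^6: L=7 ×45
  A^4: L=6 ×119, L=8 ×1
  A^2: L=5 ×203, L=7 ×7
  A^0: L=4 ×231, L=6 ×21
  A^-2: L=3 ×175, L=5 ×35
  A^-4: L=2 ×85, L=4 ×35
  A^-6: L=1 ×23, L=3 ×22
  A^-8: L=2 ×10
  A^-10: L=3 ×1
Each group contributes A^e * Σ count * d^(L-1):
Powers of d = -A^2 - A^-2: d^2 = A^4 + 2 + A^-4; d^3 = -A^6 - 3*A^2 - 3*A^-2 - A^-6; d^4 = A^8 + 4*A^4 + 6 + 4*A^-4 + A^-8; d^5 = -A^10 - 5*A^6 - 10*A^2 - 10*A^-2 - 5*A^-6 - A^-10; d^6 = A^12 + 6*A^8 + 15*A^4 + 20 + 15*A^-4 + 6*A^-8 + A^-12; d^7 = -A^14 - 7*A^10 - 21*A^6 - 35*A^2 - 35*A^-2 - 21*A^-6 - 7*A^-10 - A^-14; d^8 = A^16 + 8*A^12 + 28*A^8 + 56*A^4 + 70 + 56*A^-4 + 28*A^-8 + 8*A^-12 + A^-16.
  A^10 * (d^8) = A^26 + 8*A^22 + 28*A^18 + 56*A^14 + 70*A^10 + 56*A^6 + 28*A^2 + 8*A^-2 + A^-6
  A^8 * (10*d^7) = -10*A^22 - 70*A^18 - 210*A^14 - 350*A^10 - 350*A^6 - 210*A^2 - 70*A^-2 - 10*A^-6
  A^6 * (45*d^6) = 45*A^18 + 270*A^14 + 675*A^10 + 900*A^6 + 675*A^2 + 270*A^-2 + 45*A^-6
  A^4 * (119*d^5 + d^7) = -A^18 - 126*A^14 - 616*A^10 - 1225*A^6 - 1225*A^2 - 616*A^-2 - 126*A^-6 - A^-10
  A^2 * (203*d^4 + 7*d^6) = 7*A^14 + 245*A^10 + 917*A^6 + 1358*A^2 + 917*A^-2 + 245*A^-6 + 7*A^-10
  A^0 * (231*d^3 + 21*d^5) = -21*A^10 - 336*A^6 - 903*A^2 - 903*A^-2 - 336*A^-6 - 21*A^-10
  A^-2 * (175*d^2 + 35*d^4) = 35*A^6 + 315*A^2 + 560*A^-2 + 315*A^-6 + 35*A^-10
  A^-4 * (85*d + 35*d^3) = -35*A^2 - 190*A^-2 - 190*A^-6 - 35*A^-10
  A^-6 * (23 + 22*d^2) = 22*A^-2 + 67*A^-6 + 22*A^-10
  A^-8 * (10*d) = -10*A^-6 - 10*A^-10
  A^-10 * (d^2) = A^-6 + 2*A^-10 + A^-14
Summing the groups: <K> = A^26 - 2*A^22 + 2*A^18 - 3*A^14 + 3*A^10 - 3*A^6 + 3*A^2 - 2*A^-2 + 2*A^-6 - A^-10 + A^-14
Normalise by the writhe: (-A^3)^(-w) = (-A^3)^(6) = A^18, so f(A) = A^18 * <K> = A^44 - 2*A^40 + 2*A^36 - 3*A^32 + 3*A^28 - 3*A^24 + 3*A^20 - 2*A^16 + 2*A^12 - A^8 + A^4.
Substitute A = t^(-1/4), i.e. A^e → t^(-e/4): V(t) = t^-1 - t^-2 + 2*t^-3 - 2*t^-4 + 3*t^-5 - 3*t^-6 + 3*t^-7 - 3*t^-8 + 2*t^-9 - 2*t^-10 + t^-11

Answer: t^-1 - t^-2 + 2*t^-3 - 2*t^-4 + 3*t^-5 - 3*t^-6 + 3*t^-7 - 3*t^-8 + 2*t^-9 - 2*t^-10 + t^-11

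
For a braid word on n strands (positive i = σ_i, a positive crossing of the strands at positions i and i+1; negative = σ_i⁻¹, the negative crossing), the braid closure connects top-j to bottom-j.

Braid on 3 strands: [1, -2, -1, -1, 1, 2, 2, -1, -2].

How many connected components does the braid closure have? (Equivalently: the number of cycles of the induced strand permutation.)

Track the strand permutation on 3 strands, starting from identity.
  step 1: s1 swaps positions 1,2 -> [2 1 3]
  step 2: s2^-1 swaps positions 2,3 -> [2 3 1]
  step 3: s1^-1 swaps positions 1,2 -> [3 2 1]
  step 4: s1^-1 swaps positions 1,2 -> [2 3 1]
  step 5: s1 swaps positions 1,2 -> [3 2 1]
  step 6: s2 swaps positions 2,3 -> [3 1 2]
  step 7: s2 swaps positions 2,3 -> [3 2 1]
  step 8: s1^-1 swaps positions 1,2 -> [2 3 1]
  step 9: s2^-1 swaps positions 2,3 -> [2 1 3]
Final permutation (position -> original strand): [2 1 3]
Closure components = cycle count of this permutation = 2.

Answer: 2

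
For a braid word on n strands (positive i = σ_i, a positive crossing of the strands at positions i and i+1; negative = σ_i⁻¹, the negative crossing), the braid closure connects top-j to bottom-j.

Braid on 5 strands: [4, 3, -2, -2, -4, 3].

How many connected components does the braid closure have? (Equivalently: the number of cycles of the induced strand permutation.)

Track the strand permutation on 5 strands, starting from identity.
  step 1: s4 swaps positions 4,5 -> [1 2 3 5 4]
  step 2: s3 swaps positions 3,4 -> [1 2 5 3 4]
  step 3: s2^-1 swaps positions 2,3 -> [1 5 2 3 4]
  step 4: s2^-1 swaps positions 2,3 -> [1 2 5 3 4]
  step 5: s4^-1 swaps positions 4,5 -> [1 2 5 4 3]
  step 6: s3 swaps positions 3,4 -> [1 2 4 5 3]
Final permutation (position -> original strand): [1 2 4 5 3]
Closure components = cycle count of this permutation = 3.

Answer: 3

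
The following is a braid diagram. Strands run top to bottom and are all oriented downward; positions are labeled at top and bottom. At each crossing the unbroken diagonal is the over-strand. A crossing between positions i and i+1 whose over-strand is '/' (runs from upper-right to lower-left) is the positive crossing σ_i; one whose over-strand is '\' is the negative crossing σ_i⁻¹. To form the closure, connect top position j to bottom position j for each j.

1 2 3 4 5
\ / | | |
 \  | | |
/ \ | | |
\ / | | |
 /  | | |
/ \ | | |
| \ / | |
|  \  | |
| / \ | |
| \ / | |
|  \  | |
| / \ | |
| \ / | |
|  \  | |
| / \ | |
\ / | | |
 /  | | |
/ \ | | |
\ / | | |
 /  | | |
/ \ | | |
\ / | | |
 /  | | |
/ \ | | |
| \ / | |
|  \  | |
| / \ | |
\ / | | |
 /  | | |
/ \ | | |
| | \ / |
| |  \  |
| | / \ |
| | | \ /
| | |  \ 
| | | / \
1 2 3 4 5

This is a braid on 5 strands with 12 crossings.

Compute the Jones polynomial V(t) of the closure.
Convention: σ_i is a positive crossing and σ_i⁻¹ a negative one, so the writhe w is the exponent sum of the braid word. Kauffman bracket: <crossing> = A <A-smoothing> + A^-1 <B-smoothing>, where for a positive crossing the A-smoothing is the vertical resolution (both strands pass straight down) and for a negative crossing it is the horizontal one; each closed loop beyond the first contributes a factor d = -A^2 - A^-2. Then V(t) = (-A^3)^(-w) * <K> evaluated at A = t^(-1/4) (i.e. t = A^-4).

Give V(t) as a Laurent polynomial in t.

t^4 - 2*t^3 + 3*t^2 - 4*t + 5 - 4*t^-1 + 3*t^-2 - 2*t^-3 + t^-4

Derivation:
Reading the diagram top to bottom ('/'-over between positions i,i+1 = s_i, '\'-over = s_i^-1): braid word = s1^-1 s1 s2^-1 s2^-1 s2^-1 s1 s1 s1 s2^-1 s1 s3^-1 s4^-1.
The presented braid s1^-1 s1 s2^-1 s2^-1 s2^-1 s1 s1 s1 s2^-1 s1 s3^-1 s4^-1 on 5 strands reduces by inverse Markov moves (closure unchanged at each step):
  Destabilize: the word has the form β·s4^-1 where s4^-1 occurs only as the final letter (β ∈ B_4); drop it and the last strand → 4 strands.
  Destabilize: the word has the form β·s3^-1 where s3^-1 occurs only as the final letter (β ∈ B_3); drop it and the last strand → 3 strands.
  Deconjugate: the word is γ·β·γ⁻¹ with γ = s1^-1 (prefix) and γ⁻¹ = s1 (suffix); strip both.
Reduced to β = s1 s2^-1 s2^-1 s2^-1 s1 s1 s1 s2^-1 on 3 strands, 8 crossings.
Compute on β:
Braid: s1 s2^-1 s2^-1 s2^-1 s1 s1 s1 s2^-1 on 3 strands, 8 crossings.
Writhe w = (#positive) - (#negative) = 4 - 4 = 0.
Computing the Kauffman bracket via state sum. There are 2^8 = 256 states.
Each crossing splits two ways (0=vertical, 1=horizontal). The state's weight is A^(#A-smoothings - #B-smoothings) * d^(loops - 1).
Tabulate the states by total A-exponent and number of loops L (A-exp: L × count):
  A^8: L=5 ×1
  A^6: L=4 ×8
  A^4: L=3 ×25, L=5 ×3
  A^2: L=2 ×37, L=4 ×18, L=6 ×1
  A^0: L=1 ×25, L=3 ×37, L=5 ×8
  A^-2: L=2 ×37, L=4 ×18, L=6 ×1
  A^-4: L=3 ×25, L=5 ×3
  A^-6: L=4 ×8
  A^-8: L=5 ×1
Each group contributes A^e * Σ count * d^(L-1):
Powers of d = -A^2 - A^-2: d^2 = A^4 + 2 + A^-4; d^3 = -A^6 - 3*A^2 - 3*A^-2 - A^-6; d^4 = A^8 + 4*A^4 + 6 + 4*A^-4 + A^-8; d^5 = -A^10 - 5*A^6 - 10*A^2 - 10*A^-2 - 5*A^-6 - A^-10.
  A^8 * (d^4) = A^16 + 4*A^12 + 6*A^8 + 4*A^4 + 1
  A^6 * (8*d^3) = -8*A^12 - 24*A^8 - 24*A^4 - 8
  A^4 * (25*d^2 + 3*d^4) = 3*A^12 + 37*A^8 + 68*A^4 + 37 + 3*A^-4
  A^2 * (37*d + 18*d^3 + d^5) = -A^12 - 23*A^8 - 101*A^4 - 101 - 23*A^-4 - A^-8
  A^0 * (25 + 37*d^2 + 8*d^4) = 8*A^8 + 69*A^4 + 147 + 69*A^-4 + 8*A^-8
  A^-2 * (37*d + 18*d^3 + d^5) = -A^8 - 23*A^4 - 101 - 101*A^-4 - 23*A^-8 - A^-12
  A^-4 * (25*d^2 + 3*d^4) = 3*A^4 + 37 + 68*A^-4 + 37*A^-8 + 3*A^-12
  A^-6 * (8*d^3) = -8 - 24*A^-4 - 24*A^-8 - 8*A^-12
  A^-8 * (d^4) = 1 + 4*A^-4 + 6*A^-8 + 4*A^-12 + A^-16
Summing the groups: <K> = A^16 - 2*A^12 + 3*A^8 - 4*A^4 + 5 - 4*A^-4 + 3*A^-8 - 2*A^-12 + A^-16
Normalise by the writhe: (-A^3)^(-w) = (-A^3)^(0) = 1, so f(A) = 1 * <K> = A^16 - 2*A^12 + 3*A^8 - 4*A^4 + 5 - 4*A^-4 + 3*A^-8 - 2*A^-12 + A^-16.
Substitute A = t^(-1/4), i.e. A^e → t^(-e/4): V(t) = t^4 - 2*t^3 + 3*t^2 - 4*t + 5 - 4*t^-1 + 3*t^-2 - 2*t^-3 + t^-4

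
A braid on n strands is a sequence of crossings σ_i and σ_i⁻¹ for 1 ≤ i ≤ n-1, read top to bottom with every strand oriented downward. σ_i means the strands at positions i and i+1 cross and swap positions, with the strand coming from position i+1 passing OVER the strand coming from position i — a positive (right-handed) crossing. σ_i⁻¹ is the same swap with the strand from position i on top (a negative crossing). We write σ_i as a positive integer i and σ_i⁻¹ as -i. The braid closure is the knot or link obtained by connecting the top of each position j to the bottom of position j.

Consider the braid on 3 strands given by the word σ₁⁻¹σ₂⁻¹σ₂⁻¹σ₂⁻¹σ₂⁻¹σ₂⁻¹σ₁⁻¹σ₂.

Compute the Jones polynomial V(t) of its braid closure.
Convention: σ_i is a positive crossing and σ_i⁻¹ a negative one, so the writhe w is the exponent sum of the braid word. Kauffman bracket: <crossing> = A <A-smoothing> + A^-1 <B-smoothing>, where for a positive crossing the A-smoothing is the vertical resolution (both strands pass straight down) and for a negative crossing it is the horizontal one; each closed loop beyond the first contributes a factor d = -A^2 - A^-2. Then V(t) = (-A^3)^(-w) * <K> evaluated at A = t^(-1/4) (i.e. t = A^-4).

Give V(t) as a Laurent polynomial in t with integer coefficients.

t^-2 - t^-3 + 2*t^-4 - 2*t^-5 + 3*t^-6 - 2*t^-7 + t^-8 - t^-9

Derivation:
Braid: s1^-1 s2^-1 s2^-1 s2^-1 s2^-1 s2^-1 s1^-1 s2 on 3 strands, 8 crossings.
Writhe w = (#positive) - (#negative) = 1 - 7 = -6.
Computing the Kauffman bracket via state sum. There are 2^8 = 256 states.
For each crossing: s=0 is the vertical smoothing, s=1 horizontal. Crossing k contributes A^(sign_k * (1 - 2*s_k)); loop factor d = -A^2 - A^-2.
Tabulate the states by total A-exponent and number of loops L (A-exp: L × count):
  A^8: L=6 ×1
  A^6: L=5 ×8
  A^4: L=4 ×25, L=6 ×3
  A^2: L=3 ×40, L=5 ×15, L=7 ×1
  A^0: L=2 ×35, L=4 ×30, L=6 ×5
  A^-2: L=1 ×15, L=3 ×31, L=5 ×10
  A^-4: L=2 ×18, L=4 ×10
  A^-6: L=1 ×2, L=3 ×6
  A^-8: L=2 ×1
Each group contributes A^e * Σ count * d^(L-1):
Powers of d = -A^2 - A^-2: d^2 = A^4 + 2 + A^-4; d^3 = -A^6 - 3*A^2 - 3*A^-2 - A^-6; d^4 = A^8 + 4*A^4 + 6 + 4*A^-4 + A^-8; d^5 = -A^10 - 5*A^6 - 10*A^2 - 10*A^-2 - 5*A^-6 - A^-10; d^6 = A^12 + 6*A^8 + 15*A^4 + 20 + 15*A^-4 + 6*A^-8 + A^-12.
  A^8 * (d^5) = -A^18 - 5*A^14 - 10*A^10 - 10*A^6 - 5*A^2 - A^-2
  A^6 * (8*d^4) = 8*A^14 + 32*A^10 + 48*A^6 + 32*A^2 + 8*A^-2
  A^4 * (25*d^3 + 3*d^5) = -3*A^14 - 40*A^10 - 105*A^6 - 105*A^2 - 40*A^-2 - 3*A^-6
  A^2 * (40*d^2 + 15*d^4 + d^6) = A^14 + 21*A^10 + 115*A^6 + 190*A^2 + 115*A^-2 + 21*A^-6 + A^-10
  A^0 * (35*d + 30*d^3 + 5*d^5) = -5*A^10 - 55*A^6 - 175*A^2 - 175*A^-2 - 55*A^-6 - 5*A^-10
  A^-2 * (15 + 31*d^2 + 10*d^4) = 10*A^6 + 71*A^2 + 137*A^-2 + 71*A^-6 + 10*A^-10
  A^-4 * (18*d + 10*d^3) = -10*A^2 - 48*A^-2 - 48*A^-6 - 10*A^-10
  A^-6 * (2 + 6*d^2) = 6*A^-2 + 14*A^-6 + 6*A^-10
  A^-8 * (d) = -A^-6 - A^-10
Summing the groups: <K> = -A^18 + A^14 - 2*A^10 + 3*A^6 - 2*A^2 + 2*A^-2 - A^-6 + A^-10
Normalise by the writhe: (-A^3)^(-w) = (-A^3)^(6) = A^18, so f(A) = A^18 * <K> = -A^36 + A^32 - 2*A^28 + 3*A^24 - 2*A^20 + 2*A^16 - A^12 + A^8.
Substitute A = t^(-1/4), i.e. A^e → t^(-e/4): V(t) = t^-2 - t^-3 + 2*t^-4 - 2*t^-5 + 3*t^-6 - 2*t^-7 + t^-8 - t^-9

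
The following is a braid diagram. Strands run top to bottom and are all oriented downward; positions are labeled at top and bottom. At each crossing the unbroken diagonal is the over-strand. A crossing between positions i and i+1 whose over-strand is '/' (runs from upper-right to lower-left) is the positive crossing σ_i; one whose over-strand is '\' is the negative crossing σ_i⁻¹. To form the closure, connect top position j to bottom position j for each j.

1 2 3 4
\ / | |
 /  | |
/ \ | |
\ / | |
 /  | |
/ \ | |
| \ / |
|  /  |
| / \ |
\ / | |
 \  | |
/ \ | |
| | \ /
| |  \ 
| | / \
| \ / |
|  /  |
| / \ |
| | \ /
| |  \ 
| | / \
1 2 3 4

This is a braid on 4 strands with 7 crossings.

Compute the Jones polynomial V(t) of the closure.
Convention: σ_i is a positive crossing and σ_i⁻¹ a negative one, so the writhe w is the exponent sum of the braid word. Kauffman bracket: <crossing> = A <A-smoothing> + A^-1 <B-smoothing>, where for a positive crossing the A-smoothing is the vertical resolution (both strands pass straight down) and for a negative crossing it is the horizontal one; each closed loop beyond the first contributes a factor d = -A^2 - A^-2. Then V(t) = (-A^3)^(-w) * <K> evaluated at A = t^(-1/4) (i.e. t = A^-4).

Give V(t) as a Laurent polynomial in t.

t^4 - t^3 + t^2 - 2*t + 2 - t^-1 + t^-2

Derivation:
Reading the diagram top to bottom ('/'-over between positions i,i+1 = s_i, '\'-over = s_i^-1): braid word = s1 s1 s2 s1^-1 s3^-1 s2 s3^-1.
Braid: s1 s1 s2 s1^-1 s3^-1 s2 s3^-1 on 4 strands, 7 crossings.
Writhe w = (#positive) - (#negative) = 4 - 3 = 1.
Computing the Kauffman bracket via state sum. There are 2^7 = 128 states.
Smooth each crossing (0=||, 1=⌣⌢); contribution A^(Σ sign_k(1-2s_k)) * d^(L-1).
Tabulate the states by total A-exponent and number of loops L (A-exp: L × count):
  A^7: L=3 ×1
  A^5: L=2 ×4, L=4 ×3
  A^3: L=1 ×5, L=3 ×15, L=5 ×1
  A^1: L=2 ×27, L=4 ×8
  A^-1: L=1 ×14, L=3 ×20, L=5 ×1
  A^-3: L=2 ×17, L=4 ×4
  A^-5: L=3 ×7
  A^-7: L=4 ×1
Each group contributes A^e * Σ count * d^(L-1):
Powers of d = -A^2 - A^-2: d^2 = A^4 + 2 + A^-4; d^3 = -A^6 - 3*A^2 - 3*A^-2 - A^-6; d^4 = A^8 + 4*A^4 + 6 + 4*A^-4 + A^-8.
  A^7 * (d^2) = A^11 + 2*A^7 + A^3
  A^5 * (4*d + 3*d^3) = -3*A^11 - 13*A^7 - 13*A^3 - 3*A^-1
  A^3 * (5 + 15*d^2 + d^4) = A^11 + 19*A^7 + 41*A^3 + 19*A^-1 + A^-5
  A^1 * (27*d + 8*d^3) = -8*A^7 - 51*A^3 - 51*A^-1 - 8*A^-5
  A^-1 * (14 + 20*d^2 + d^4) = A^7 + 24*A^3 + 60*A^-1 + 24*A^-5 + A^-9
  A^-3 * (17*d + 4*d^3) = -4*A^3 - 29*A^-1 - 29*A^-5 - 4*A^-9
  A^-5 * (7*d^2) = 7*A^-1 + 14*A^-5 + 7*A^-9
  A^-7 * (d^3) = -A^-1 - 3*A^-5 - 3*A^-9 - A^-13
Summing the groups: <K> = -A^11 + A^7 - 2*A^3 + 2*A^-1 - A^-5 + A^-9 - A^-13
Normalise by the writhe: (-A^3)^(-w) = (-A^3)^(-1) = -A^-3, so f(A) = -A^-3 * <K> = A^8 - A^4 + 2 - 2*A^-4 + A^-8 - A^-12 + A^-16.
Substitute A = t^(-1/4), i.e. A^e → t^(-e/4): V(t) = t^4 - t^3 + t^2 - 2*t + 2 - t^-1 + t^-2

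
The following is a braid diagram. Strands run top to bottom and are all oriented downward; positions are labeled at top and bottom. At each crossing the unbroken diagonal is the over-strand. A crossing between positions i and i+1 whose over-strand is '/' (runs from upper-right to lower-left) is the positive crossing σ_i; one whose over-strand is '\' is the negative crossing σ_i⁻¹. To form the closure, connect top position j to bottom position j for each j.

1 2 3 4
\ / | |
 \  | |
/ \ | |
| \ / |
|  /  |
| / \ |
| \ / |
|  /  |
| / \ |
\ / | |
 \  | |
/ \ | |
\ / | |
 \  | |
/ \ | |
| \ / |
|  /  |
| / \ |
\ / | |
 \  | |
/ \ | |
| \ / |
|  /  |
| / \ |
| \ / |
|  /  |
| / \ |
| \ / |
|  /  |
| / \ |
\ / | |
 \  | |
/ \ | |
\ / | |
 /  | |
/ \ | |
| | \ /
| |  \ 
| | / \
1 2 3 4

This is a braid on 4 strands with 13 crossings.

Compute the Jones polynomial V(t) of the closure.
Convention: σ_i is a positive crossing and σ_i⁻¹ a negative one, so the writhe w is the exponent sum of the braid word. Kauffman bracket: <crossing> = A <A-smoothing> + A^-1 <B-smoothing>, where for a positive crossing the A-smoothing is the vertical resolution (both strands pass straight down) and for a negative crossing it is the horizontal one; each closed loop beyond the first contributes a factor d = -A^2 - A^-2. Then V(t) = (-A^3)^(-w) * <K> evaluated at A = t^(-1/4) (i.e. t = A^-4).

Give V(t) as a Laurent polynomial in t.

t^7 - 3*t^6 + 6*t^5 - 9*t^4 + 11*t^3 - 12*t^2 + 11*t - 8 + 6*t^-1 - 3*t^-2 + t^-3

Derivation:
Reading the diagram top to bottom ('/'-over between positions i,i+1 = s_i, '\'-over = s_i^-1): braid word = s1^-1 s2 s2 s1^-1 s1^-1 s2 s1^-1 s2 s2 s2 s1^-1 s1 s3^-1.
The presented braid s1^-1 s2 s2 s1^-1 s1^-1 s2 s1^-1 s2 s2 s2 s1^-1 s1 s3^-1 on 4 strands reduces by inverse Markov moves (closure unchanged at each step):
  Destabilize: the word has the form β·s3^-1 where s3^-1 occurs only as the final letter (β ∈ B_3); drop it and the last strand → 3 strands.
  Deconjugate: the word is γ·β·γ⁻¹ with γ = s1^-1 (prefix) and γ⁻¹ = s1 (suffix); strip both.
Reduced to β = s2 s2 s1^-1 s1^-1 s2 s1^-1 s2 s2 s2 s1^-1 on 3 strands, 10 crossings.
Compute on β:
Braid: s2 s2 s1^-1 s1^-1 s2 s1^-1 s2 s2 s2 s1^-1 on 3 strands, 10 crossings.
Writhe w = (#positive) - (#negative) = 6 - 4 = 2.
Enumerate smoothing states for the bracket polynomial. There are 2^10 = 1024 states.
For each crossing: s=0 is the vertical smoothing, s=1 horizontal. Crossing k contributes A^(sign_k * (1 - 2*s_k)); loop factor d = -A^2 - A^-2.
Tabulate the states by total A-exponent and number of loops L (A-exp: L × count):
  A^10: L=5 ×1
  A^8: L=4 ×10
  A^6: L=3 ×41, L=5 ×4
  A^4: L=2 ×81, L=4 ×38, L=6 ×1
  A^2: L=1 ×71, L=3 ×117, L=5 ×22
  A^0: L=2 ×154, L=4 ×91, L=6 ×7
  A^-2: L=3 ×168, L=5 ×41, L=7 ×1
  A^-4: L=4 ×110, L=6 ×10
  A^-6: L=5 ×44, L=7 ×1
  A^-8: L=6 ×10
  A^-10: L=7 ×1
Each group contributes A^e * Σ count * d^(L-1):
Powers of d = -A^2 - A^-2: d^2 = A^4 + 2 + A^-4; d^3 = -A^6 - 3*A^2 - 3*A^-2 - A^-6; d^4 = A^8 + 4*A^4 + 6 + 4*A^-4 + A^-8; d^5 = -A^10 - 5*A^6 - 10*A^2 - 10*A^-2 - 5*A^-6 - A^-10; d^6 = A^12 + 6*A^8 + 15*A^4 + 20 + 15*A^-4 + 6*A^-8 + A^-12.
  A^10 * (d^4) = A^18 + 4*A^14 + 6*A^10 + 4*A^6 + A^2
  A^8 * (10*d^3) = -10*A^14 - 30*A^10 - 30*A^6 - 10*A^2
  A^6 * (41*d^2 + 4*d^4) = 4*A^14 + 57*A^10 + 106*A^6 + 57*A^2 + 4*A^-2
  A^4 * (81*d + 38*d^3 + d^5) = -A^14 - 43*A^10 - 205*A^6 - 205*A^2 - 43*A^-2 - A^-6
  A^2 * (71 + 117*d^2 + 22*d^4) = 22*A^10 + 205*A^6 + 437*A^2 + 205*A^-2 + 22*A^-6
  A^0 * (154*d + 91*d^3 + 7*d^5) = -7*A^10 - 126*A^6 - 497*A^2 - 497*A^-2 - 126*A^-6 - 7*A^-10
  A^-2 * (168*d^2 + 41*d^4 + d^6) = A^10 + 47*A^6 + 347*A^2 + 602*A^-2 + 347*A^-6 + 47*A^-10 + A^-14
  A^-4 * (110*d^3 + 10*d^5) = -10*A^6 - 160*A^2 - 430*A^-2 - 430*A^-6 - 160*A^-10 - 10*A^-14
  A^-6 * (44*d^4 + d^6) = A^6 + 50*A^2 + 191*A^-2 + 284*A^-6 + 191*A^-10 + 50*A^-14 + A^-18
  A^-8 * (10*d^5) = -10*A^2 - 50*A^-2 - 100*A^-6 - 100*A^-10 - 50*A^-14 - 10*A^-18
  A^-10 * (d^6) = A^2 + 6*A^-2 + 15*A^-6 + 20*A^-10 + 15*A^-14 + 6*A^-18 + A^-22
Summing the groups: <K> = A^18 - 3*A^14 + 6*A^10 - 8*A^6 + 11*A^2 - 12*A^-2 + 11*A^-6 - 9*A^-10 + 6*A^-14 - 3*A^-18 + A^-22
Normalise by the writhe: (-A^3)^(-w) = (-A^3)^(-2) = A^-6, so f(A) = A^-6 * <K> = A^12 - 3*A^8 + 6*A^4 - 8 + 11*A^-4 - 12*A^-8 + 11*A^-12 - 9*A^-16 + 6*A^-20 - 3*A^-24 + A^-28.
Substitute A = t^(-1/4), i.e. A^e → t^(-e/4): V(t) = t^7 - 3*t^6 + 6*t^5 - 9*t^4 + 11*t^3 - 12*t^2 + 11*t - 8 + 6*t^-1 - 3*t^-2 + t^-3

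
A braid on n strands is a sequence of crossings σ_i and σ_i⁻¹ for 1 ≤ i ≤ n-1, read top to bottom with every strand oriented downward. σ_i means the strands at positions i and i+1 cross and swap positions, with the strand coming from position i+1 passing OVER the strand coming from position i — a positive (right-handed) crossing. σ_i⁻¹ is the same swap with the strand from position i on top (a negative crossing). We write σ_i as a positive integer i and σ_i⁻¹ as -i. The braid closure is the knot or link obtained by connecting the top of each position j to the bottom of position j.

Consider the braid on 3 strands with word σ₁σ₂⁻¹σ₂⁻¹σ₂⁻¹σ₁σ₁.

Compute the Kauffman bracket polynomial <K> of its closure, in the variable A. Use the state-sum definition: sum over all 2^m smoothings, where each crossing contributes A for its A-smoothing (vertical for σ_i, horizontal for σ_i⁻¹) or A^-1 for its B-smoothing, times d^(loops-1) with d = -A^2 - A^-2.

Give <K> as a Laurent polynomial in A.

Braid: s1 s2^-1 s2^-1 s2^-1 s1 s1 on 3 strands, 6 crossings.
Writhe w = (#positive) - (#negative) = 3 - 3 = 0.
Enumerate smoothing states for the bracket polynomial. There are 2^6 = 64 states.
For each crossing: s=0 is the vertical smoothing, s=1 horizontal. Crossing k contributes A^(sign_k * (1 - 2*s_k)); loop factor d = -A^2 - A^-2.
Tabulate the states by total A-exponent and number of loops L (A-exp: L × count):
  A^6: L=4 ×1
  A^4: L=3 ×6
  A^2: L=2 ×12, L=4 ×3
  A^0: L=1 ×9, L=3 ×10, L=5 ×1
  A^-2: L=2 ×12, L=4 ×3
  A^-4: L=3 ×6
  A^-6: L=4 ×1
Each group contributes A^e * Σ count * d^(L-1):
Powers of d = -A^2 - A^-2: d^2 = A^4 + 2 + A^-4; d^3 = -A^6 - 3*A^2 - 3*A^-2 - A^-6; d^4 = A^8 + 4*A^4 + 6 + 4*A^-4 + A^-8.
  A^6 * (d^3) = -A^12 - 3*A^8 - 3*A^4 - 1
  A^4 * (6*d^2) = 6*A^8 + 12*A^4 + 6
  A^2 * (12*d + 3*d^3) = -3*A^8 - 21*A^4 - 21 - 3*A^-4
  A^0 * (9 + 10*d^2 + d^4) = A^8 + 14*A^4 + 35 + 14*A^-4 + A^-8
  A^-2 * (12*d + 3*d^3) = -3*A^4 - 21 - 21*A^-4 - 3*A^-8
  A^-4 * (6*d^2) = 6 + 12*A^-4 + 6*A^-8
  A^-6 * (d^3) = -1 - 3*A^-4 - 3*A^-8 - A^-12
Summing the groups: <K> = -A^12 + A^8 - A^4 + 3 - A^-4 + A^-8 - A^-12

Answer: -A^12 + A^8 - A^4 + 3 - A^-4 + A^-8 - A^-12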